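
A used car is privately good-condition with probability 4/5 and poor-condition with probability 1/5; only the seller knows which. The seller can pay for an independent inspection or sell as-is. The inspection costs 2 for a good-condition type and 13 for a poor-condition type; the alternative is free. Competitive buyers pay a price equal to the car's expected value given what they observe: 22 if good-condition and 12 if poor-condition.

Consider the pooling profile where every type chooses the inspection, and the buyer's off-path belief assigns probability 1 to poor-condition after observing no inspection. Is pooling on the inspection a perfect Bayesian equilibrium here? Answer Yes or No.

On path, the buyer holds the prior and pays 4/5·22 + 1/5·12 = 20. Off path (no inspection), believing poor-condition, it pays 12.
good-condition: the inspection nets 20 − 2 = 18; no inspection nets 12. good-condition stays.
poor-condition: the inspection nets 20 − 13 = 7; no inspection nets 12. poor-condition would deviate.
A type deviates, so pooling fails.

No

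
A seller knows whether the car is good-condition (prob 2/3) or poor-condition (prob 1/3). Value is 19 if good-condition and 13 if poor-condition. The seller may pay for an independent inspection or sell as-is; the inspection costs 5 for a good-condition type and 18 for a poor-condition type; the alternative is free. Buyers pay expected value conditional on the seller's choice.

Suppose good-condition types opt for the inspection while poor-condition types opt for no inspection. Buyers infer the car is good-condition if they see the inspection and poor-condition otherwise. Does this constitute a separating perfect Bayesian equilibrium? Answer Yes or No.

Under these beliefs, the inspection earns price 19 and no inspection earns price 13.
good-condition: the inspection nets 19 − 5 = 14; no inspection nets 13. good-condition prefers the inspection.
poor-condition: the inspection nets 19 − 18 = 1; no inspection nets 13. poor-condition prefers no inspection.
Neither type deviates, so the separating profile is an equilibrium.

Yes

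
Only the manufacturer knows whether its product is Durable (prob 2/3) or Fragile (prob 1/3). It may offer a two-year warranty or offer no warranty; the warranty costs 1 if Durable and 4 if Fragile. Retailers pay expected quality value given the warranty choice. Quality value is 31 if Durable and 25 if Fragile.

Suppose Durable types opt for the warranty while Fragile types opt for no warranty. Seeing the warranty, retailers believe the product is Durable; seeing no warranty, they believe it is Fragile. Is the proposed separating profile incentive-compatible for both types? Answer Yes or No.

No

Under these beliefs, the warranty earns price 31 and no warranty earns price 25.
Durable: the warranty nets 31 − 1 = 30; no warranty nets 25. Durable prefers the warranty.
Fragile: the warranty nets 31 − 4 = 27; no warranty nets 25. Fragile would deviate to the warranty.
Fragile has a profitable deviation, so the profile is not an equilibrium.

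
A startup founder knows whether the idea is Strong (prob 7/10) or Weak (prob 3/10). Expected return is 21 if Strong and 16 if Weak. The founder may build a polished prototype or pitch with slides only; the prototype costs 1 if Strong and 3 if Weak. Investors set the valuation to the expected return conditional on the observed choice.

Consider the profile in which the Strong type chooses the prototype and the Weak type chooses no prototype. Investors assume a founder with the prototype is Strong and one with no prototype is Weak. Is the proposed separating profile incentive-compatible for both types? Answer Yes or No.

No

Under these beliefs, the prototype earns valuation 21 and no prototype earns valuation 16.
Strong: the prototype nets 21 − 1 = 20; no prototype nets 16. Strong prefers the prototype.
Weak: the prototype nets 21 − 3 = 18; no prototype nets 16. Weak would deviate to the prototype.
Weak has a profitable deviation, so the profile is not an equilibrium.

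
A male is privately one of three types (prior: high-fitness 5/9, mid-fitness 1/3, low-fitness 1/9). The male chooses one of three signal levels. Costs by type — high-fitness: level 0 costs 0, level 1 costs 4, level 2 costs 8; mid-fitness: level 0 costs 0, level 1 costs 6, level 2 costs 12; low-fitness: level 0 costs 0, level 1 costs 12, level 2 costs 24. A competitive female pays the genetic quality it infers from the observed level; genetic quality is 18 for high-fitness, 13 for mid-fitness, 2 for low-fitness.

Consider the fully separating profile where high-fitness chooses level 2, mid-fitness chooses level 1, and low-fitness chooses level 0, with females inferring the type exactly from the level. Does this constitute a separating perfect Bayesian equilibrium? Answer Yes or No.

Yes

Separating mating payoffs: level 2 → 18, level 1 → 13, level 0 → 2.
high-fitness (assigned level 2): level 0: 2 − 0 = 2; level 1: 13 − 4 = 9; level 2: 18 − 8 = 10. high-fitness stays.
mid-fitness (assigned level 1): level 0: 2 − 0 = 2; level 1: 13 − 6 = 7; level 2: 18 − 12 = 6. mid-fitness stays.
low-fitness (assigned level 0): level 0: 2 − 0 = 2; level 1: 13 − 12 = 1; level 2: 18 − 24 = -6. low-fitness stays.
Every type prefers its assigned level; separation holds.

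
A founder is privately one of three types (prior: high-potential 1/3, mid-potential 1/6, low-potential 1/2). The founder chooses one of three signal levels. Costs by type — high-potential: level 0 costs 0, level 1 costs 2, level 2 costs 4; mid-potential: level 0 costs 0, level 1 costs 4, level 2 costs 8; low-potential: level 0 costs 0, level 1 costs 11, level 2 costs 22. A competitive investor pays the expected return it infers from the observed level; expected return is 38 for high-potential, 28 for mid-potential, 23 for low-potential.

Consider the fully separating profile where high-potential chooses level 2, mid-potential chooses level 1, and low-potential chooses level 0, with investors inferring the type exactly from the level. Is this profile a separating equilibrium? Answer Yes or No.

Separating valuations: level 2 → 38, level 1 → 28, level 0 → 23.
high-potential (assigned level 2): level 0: 23 − 0 = 23; level 1: 28 − 2 = 26; level 2: 38 − 4 = 34. high-potential stays.
mid-potential (assigned level 1): level 0: 23 − 0 = 23; level 1: 28 − 4 = 24; level 2: 38 − 8 = 30. mid-potential prefers level 2.
low-potential (assigned level 0): level 0: 23 − 0 = 23; level 1: 28 − 11 = 17; level 2: 38 − 22 = 16. low-potential stays.
At least one type deviates; the separating profile fails.

No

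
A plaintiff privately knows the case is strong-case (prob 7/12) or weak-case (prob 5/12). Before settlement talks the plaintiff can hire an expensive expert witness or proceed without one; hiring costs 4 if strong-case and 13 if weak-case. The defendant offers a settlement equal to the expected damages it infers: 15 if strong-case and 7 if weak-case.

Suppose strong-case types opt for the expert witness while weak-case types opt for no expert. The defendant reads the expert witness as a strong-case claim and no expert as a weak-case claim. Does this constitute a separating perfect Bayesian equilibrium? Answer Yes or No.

Yes

Under these beliefs, the expert witness earns settlement 15 and no expert earns settlement 7.
strong-case: the expert witness nets 15 − 4 = 11; no expert nets 7. strong-case prefers the expert witness.
weak-case: the expert witness nets 15 − 13 = 2; no expert nets 7. weak-case prefers no expert.
Neither type deviates, so the separating profile is an equilibrium.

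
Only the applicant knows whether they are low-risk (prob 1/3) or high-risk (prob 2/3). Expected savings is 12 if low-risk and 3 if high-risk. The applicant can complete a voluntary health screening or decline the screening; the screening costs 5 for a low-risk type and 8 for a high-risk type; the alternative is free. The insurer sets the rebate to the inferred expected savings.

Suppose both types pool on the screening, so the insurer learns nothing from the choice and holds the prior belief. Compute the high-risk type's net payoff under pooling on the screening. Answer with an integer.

-2

Pooled rebate = 1/3·12 + 2/3·3 = 6.
high-risk pays cost 8 for the screening, so net payoff = 6 − 8 = -2.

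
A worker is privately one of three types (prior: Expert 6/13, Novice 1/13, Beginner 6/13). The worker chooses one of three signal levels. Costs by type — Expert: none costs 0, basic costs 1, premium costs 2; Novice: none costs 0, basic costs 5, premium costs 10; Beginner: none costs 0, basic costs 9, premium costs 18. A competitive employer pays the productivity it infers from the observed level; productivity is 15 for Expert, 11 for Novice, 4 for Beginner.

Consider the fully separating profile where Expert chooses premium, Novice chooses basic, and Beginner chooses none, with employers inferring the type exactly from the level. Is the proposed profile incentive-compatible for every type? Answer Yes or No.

Yes

Separating wages: premium → 15, basic → 11, none → 4.
Expert (assigned premium): none: 4 − 0 = 4; basic: 11 − 1 = 10; premium: 15 − 2 = 13. Expert stays.
Novice (assigned basic): none: 4 − 0 = 4; basic: 11 − 5 = 6; premium: 15 − 10 = 5. Novice stays.
Beginner (assigned none): none: 4 − 0 = 4; basic: 11 − 9 = 2; premium: 15 − 18 = -3. Beginner stays.
Every type prefers its assigned level; separation holds.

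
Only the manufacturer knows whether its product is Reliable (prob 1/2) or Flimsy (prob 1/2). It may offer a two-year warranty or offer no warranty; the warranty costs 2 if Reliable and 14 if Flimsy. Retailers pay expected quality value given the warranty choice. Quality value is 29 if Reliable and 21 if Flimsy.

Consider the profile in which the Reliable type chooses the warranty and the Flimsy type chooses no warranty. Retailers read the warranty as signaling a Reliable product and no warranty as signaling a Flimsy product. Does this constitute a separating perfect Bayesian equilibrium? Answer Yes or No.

Under these beliefs, the warranty earns price 29 and no warranty earns price 21.
Reliable: the warranty nets 29 − 2 = 27; no warranty nets 21. Reliable prefers the warranty.
Flimsy: the warranty nets 29 − 14 = 15; no warranty nets 21. Flimsy prefers no warranty.
Neither type deviates, so the separating profile is an equilibrium.

Yes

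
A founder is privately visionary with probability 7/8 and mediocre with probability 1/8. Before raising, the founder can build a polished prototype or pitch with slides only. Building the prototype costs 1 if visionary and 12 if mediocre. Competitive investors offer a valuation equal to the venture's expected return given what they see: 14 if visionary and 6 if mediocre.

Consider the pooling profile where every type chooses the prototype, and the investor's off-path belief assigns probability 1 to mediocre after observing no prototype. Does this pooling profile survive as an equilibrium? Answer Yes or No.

On path, the investor holds the prior and pays 7/8·14 + 1/8·6 = 13. Off path (no prototype), believing mediocre, it pays 6.
visionary: the prototype nets 13 − 1 = 12; no prototype nets 6. visionary stays.
mediocre: the prototype nets 13 − 12 = 1; no prototype nets 6. mediocre would deviate.
A type deviates, so pooling fails.

No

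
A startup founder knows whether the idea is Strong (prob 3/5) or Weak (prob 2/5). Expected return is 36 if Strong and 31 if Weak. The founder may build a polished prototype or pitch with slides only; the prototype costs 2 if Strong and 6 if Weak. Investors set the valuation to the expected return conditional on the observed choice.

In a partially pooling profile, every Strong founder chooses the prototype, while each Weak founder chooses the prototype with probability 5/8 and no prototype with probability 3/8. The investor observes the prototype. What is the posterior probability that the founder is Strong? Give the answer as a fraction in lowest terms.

12/17

P(the prototype) = (3/5)·1 + (2/5)·(5/8) = 17/20.
By Bayes' rule, P(Strong | the prototype) = (3/5) / (17/20) = 12/17.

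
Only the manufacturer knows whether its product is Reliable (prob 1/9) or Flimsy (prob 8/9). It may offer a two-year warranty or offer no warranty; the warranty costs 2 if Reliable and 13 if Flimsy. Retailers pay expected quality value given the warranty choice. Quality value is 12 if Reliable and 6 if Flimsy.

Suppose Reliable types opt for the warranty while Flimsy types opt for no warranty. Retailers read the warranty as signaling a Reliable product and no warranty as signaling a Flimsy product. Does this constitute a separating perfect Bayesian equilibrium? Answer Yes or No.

Under these beliefs, the warranty earns price 12 and no warranty earns price 6.
Reliable: the warranty nets 12 − 2 = 10; no warranty nets 6. Reliable prefers the warranty.
Flimsy: the warranty nets 12 − 13 = -1; no warranty nets 6. Flimsy prefers no warranty.
Neither type deviates, so the separating profile is an equilibrium.

Yes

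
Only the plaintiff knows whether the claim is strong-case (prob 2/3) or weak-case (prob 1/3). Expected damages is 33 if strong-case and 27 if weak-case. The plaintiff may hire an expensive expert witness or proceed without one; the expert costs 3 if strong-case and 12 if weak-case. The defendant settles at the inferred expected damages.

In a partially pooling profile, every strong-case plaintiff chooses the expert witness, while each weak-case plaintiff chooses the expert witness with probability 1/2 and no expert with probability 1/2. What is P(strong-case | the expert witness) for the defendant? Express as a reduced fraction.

4/5

P(the expert witness) = (2/3)·1 + (1/3)·(1/2) = 5/6.
By Bayes' rule, P(strong-case | the expert witness) = (2/3) / (5/6) = 4/5.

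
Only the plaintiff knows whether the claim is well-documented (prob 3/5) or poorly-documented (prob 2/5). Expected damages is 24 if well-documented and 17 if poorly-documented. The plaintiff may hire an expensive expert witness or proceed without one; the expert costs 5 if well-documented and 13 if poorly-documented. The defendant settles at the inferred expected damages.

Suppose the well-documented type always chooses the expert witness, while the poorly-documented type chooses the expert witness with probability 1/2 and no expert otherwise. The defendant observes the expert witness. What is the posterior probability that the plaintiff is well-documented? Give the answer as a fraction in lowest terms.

3/4

P(the expert witness) = (3/5)·1 + (2/5)·(1/2) = 4/5.
By Bayes' rule, P(well-documented | the expert witness) = (3/5) / (4/5) = 3/4.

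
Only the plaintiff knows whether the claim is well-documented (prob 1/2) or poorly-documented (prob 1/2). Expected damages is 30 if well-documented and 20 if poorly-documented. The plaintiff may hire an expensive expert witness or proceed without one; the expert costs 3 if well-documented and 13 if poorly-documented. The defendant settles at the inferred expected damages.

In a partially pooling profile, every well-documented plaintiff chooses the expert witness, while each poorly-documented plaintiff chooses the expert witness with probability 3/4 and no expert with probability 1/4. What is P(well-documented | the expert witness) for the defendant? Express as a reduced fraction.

4/7

P(the expert witness) = (1/2)·1 + (1/2)·(3/4) = 7/8.
By Bayes' rule, P(well-documented | the expert witness) = (1/2) / (7/8) = 4/7.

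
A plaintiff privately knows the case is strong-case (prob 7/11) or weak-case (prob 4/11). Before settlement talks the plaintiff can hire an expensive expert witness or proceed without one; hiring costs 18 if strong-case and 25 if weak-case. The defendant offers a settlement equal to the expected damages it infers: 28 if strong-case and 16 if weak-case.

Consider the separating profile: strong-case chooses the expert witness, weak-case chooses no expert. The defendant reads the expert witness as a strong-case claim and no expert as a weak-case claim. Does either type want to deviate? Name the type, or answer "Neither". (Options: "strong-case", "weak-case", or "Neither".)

strong-case

The expert witness pays 28; no expert pays 16.
strong-case: assigned the expert witness, nets 28 − 18 = 10; deviating to no expert nets 16.
weak-case: assigned no expert, nets 16; deviating to the expert witness nets 28 − 25 = 3.
The strong-case type gains 6 by deviating.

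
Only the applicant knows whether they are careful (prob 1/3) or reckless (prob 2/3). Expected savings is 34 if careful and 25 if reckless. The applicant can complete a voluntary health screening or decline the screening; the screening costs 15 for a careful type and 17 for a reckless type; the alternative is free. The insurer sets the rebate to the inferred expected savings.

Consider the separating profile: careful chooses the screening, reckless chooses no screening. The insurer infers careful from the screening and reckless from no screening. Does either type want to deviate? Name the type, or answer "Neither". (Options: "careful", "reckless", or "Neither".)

The screening pays 34; no screening pays 25.
careful: assigned the screening, nets 34 − 15 = 19; deviating to no screening nets 25.
reckless: assigned no screening, nets 25; deviating to the screening nets 34 − 17 = 17.
The careful type gains 6 by deviating.

careful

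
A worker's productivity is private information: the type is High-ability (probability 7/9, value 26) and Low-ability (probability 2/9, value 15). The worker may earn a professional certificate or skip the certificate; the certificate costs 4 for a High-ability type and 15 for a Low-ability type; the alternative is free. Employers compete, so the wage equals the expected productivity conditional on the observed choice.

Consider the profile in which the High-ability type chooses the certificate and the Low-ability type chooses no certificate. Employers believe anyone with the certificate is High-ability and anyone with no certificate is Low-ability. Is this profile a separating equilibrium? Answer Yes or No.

Under these beliefs, the certificate earns wage 26 and no certificate earns wage 15.
High-ability: the certificate nets 26 − 4 = 22; no certificate nets 15. High-ability prefers the certificate.
Low-ability: the certificate nets 26 − 15 = 11; no certificate nets 15. Low-ability prefers no certificate.
Neither type deviates, so the separating profile is an equilibrium.

Yes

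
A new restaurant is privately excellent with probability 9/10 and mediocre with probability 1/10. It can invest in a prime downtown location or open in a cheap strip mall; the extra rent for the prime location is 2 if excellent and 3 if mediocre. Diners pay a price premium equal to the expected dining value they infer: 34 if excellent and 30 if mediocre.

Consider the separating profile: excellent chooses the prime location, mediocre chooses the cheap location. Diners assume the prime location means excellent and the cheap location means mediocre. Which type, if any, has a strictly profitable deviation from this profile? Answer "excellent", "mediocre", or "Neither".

mediocre

The prime location pays 34; the cheap location pays 30.
excellent: assigned the prime location, nets 34 − 2 = 32; deviating to the cheap location nets 30.
mediocre: assigned the cheap location, nets 30; deviating to the prime location nets 34 − 3 = 31.
The mediocre type gains 1 by deviating.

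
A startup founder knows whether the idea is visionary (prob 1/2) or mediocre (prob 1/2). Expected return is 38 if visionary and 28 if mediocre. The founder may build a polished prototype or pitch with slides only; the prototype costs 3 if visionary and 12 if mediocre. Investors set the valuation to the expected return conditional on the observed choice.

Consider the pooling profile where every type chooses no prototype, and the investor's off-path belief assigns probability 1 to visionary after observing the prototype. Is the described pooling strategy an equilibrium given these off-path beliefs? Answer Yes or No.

On path, the investor holds the prior and pays 1/2·38 + 1/2·28 = 33. Off path (the prototype), believing visionary, it pays 38.
visionary: no prototype nets 33; the prototype nets 38 − 3 = 35. visionary would deviate.
mediocre: no prototype nets 33; the prototype nets 38 − 12 = 26. mediocre stays.
A type deviates, so pooling fails.

No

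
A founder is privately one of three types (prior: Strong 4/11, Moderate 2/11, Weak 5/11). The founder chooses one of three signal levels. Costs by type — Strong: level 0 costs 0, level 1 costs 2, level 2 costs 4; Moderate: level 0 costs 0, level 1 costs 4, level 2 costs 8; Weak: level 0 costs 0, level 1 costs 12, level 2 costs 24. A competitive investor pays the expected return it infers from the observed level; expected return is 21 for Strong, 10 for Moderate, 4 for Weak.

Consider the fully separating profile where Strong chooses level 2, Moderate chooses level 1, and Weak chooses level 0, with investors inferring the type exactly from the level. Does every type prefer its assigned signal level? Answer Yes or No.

Separating valuations: level 2 → 21, level 1 → 10, level 0 → 4.
Strong (assigned level 2): level 0: 4 − 0 = 4; level 1: 10 − 2 = 8; level 2: 21 − 4 = 17. Strong stays.
Moderate (assigned level 1): level 0: 4 − 0 = 4; level 1: 10 − 4 = 6; level 2: 21 − 8 = 13. Moderate prefers level 2.
Weak (assigned level 0): level 0: 4 − 0 = 4; level 1: 10 − 12 = -2; level 2: 21 − 24 = -3. Weak stays.
At least one type deviates; the separating profile fails.

No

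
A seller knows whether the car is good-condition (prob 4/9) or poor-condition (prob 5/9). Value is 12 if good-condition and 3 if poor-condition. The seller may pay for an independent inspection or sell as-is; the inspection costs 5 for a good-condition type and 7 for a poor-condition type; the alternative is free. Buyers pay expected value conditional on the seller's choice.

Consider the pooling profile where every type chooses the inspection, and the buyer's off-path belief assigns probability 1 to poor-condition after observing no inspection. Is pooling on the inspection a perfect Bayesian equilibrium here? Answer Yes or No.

On path, the buyer holds the prior and pays 4/9·12 + 5/9·3 = 7. Off path (no inspection), believing poor-condition, it pays 3.
good-condition: the inspection nets 7 − 5 = 2; no inspection nets 3. good-condition would deviate.
poor-condition: the inspection nets 7 − 7 = 0; no inspection nets 3. poor-condition would deviate.
A type deviates, so pooling fails.

No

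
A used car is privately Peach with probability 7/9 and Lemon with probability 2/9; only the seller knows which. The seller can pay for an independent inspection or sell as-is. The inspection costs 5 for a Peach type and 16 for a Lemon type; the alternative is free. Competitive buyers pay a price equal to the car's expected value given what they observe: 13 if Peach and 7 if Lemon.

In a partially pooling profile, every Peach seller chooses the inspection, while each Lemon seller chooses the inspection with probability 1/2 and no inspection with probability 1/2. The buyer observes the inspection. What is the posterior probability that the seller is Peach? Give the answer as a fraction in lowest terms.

7/8

P(the inspection) = (7/9)·1 + (2/9)·(1/2) = 8/9.
By Bayes' rule, P(Peach | the inspection) = (7/9) / (8/9) = 7/8.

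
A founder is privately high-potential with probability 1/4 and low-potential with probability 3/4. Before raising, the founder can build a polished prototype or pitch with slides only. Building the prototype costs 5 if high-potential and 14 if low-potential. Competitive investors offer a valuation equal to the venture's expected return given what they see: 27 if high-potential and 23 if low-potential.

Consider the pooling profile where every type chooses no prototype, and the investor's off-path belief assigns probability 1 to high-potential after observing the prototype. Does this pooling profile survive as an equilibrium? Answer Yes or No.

On path, the investor holds the prior and pays 1/4·27 + 3/4·23 = 24. Off path (the prototype), believing high-potential, it pays 27.
high-potential: no prototype nets 24; the prototype nets 27 − 5 = 22. high-potential stays.
low-potential: no prototype nets 24; the prototype nets 27 − 14 = 13. low-potential stays.
No type deviates, so pooling is sustained.

Yes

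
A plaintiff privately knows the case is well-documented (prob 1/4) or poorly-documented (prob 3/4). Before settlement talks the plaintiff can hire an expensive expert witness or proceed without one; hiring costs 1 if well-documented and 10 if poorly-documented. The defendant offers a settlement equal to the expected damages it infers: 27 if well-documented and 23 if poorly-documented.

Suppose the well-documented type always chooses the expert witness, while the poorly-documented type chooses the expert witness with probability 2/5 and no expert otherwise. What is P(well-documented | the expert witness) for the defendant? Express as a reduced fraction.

5/11

P(the expert witness) = (1/4)·1 + (3/4)·(2/5) = 11/20.
By Bayes' rule, P(well-documented | the expert witness) = (1/4) / (11/20) = 5/11.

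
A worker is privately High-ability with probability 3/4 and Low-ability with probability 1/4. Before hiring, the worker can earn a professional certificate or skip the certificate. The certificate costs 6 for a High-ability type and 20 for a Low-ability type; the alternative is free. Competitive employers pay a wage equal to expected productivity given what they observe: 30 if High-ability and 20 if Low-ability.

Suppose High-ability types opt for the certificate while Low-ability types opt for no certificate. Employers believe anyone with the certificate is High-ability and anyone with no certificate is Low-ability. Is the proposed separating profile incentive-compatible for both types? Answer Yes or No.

Yes

Under these beliefs, the certificate earns wage 30 and no certificate earns wage 20.
High-ability: the certificate nets 30 − 6 = 24; no certificate nets 20. High-ability prefers the certificate.
Low-ability: the certificate nets 30 − 20 = 10; no certificate nets 20. Low-ability prefers no certificate.
Neither type deviates, so the separating profile is an equilibrium.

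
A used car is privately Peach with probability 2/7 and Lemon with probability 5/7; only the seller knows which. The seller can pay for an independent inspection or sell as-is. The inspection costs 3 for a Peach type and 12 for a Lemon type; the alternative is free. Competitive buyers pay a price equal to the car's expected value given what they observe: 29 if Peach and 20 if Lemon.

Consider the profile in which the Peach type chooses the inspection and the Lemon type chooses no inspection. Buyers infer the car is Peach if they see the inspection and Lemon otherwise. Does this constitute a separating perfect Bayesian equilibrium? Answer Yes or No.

Yes

Under these beliefs, the inspection earns price 29 and no inspection earns price 20.
Peach: the inspection nets 29 − 3 = 26; no inspection nets 20. Peach prefers the inspection.
Lemon: the inspection nets 29 − 12 = 17; no inspection nets 20. Lemon prefers no inspection.
Neither type deviates, so the separating profile is an equilibrium.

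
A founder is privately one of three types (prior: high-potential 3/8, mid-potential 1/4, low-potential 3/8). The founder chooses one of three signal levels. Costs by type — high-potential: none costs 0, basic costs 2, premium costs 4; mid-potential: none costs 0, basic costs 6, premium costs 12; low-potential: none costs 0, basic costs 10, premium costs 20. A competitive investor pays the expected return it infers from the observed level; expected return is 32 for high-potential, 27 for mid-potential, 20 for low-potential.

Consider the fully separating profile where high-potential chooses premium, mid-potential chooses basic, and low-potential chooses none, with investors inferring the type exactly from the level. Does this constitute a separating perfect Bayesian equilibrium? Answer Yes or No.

Yes

Separating valuations: premium → 32, basic → 27, none → 20.
high-potential (assigned premium): none: 20 − 0 = 20; basic: 27 − 2 = 25; premium: 32 − 4 = 28. high-potential stays.
mid-potential (assigned basic): none: 20 − 0 = 20; basic: 27 − 6 = 21; premium: 32 − 12 = 20. mid-potential stays.
low-potential (assigned none): none: 20 − 0 = 20; basic: 27 − 10 = 17; premium: 32 − 20 = 12. low-potential stays.
Every type prefers its assigned level; separation holds.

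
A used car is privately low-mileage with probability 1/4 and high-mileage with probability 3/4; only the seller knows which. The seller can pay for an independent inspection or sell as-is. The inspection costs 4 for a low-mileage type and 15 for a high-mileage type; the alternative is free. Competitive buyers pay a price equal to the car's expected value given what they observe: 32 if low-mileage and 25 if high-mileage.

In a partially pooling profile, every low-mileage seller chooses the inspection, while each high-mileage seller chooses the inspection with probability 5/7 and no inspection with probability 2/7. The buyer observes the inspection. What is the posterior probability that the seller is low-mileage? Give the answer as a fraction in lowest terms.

P(the inspection) = (1/4)·1 + (3/4)·(5/7) = 11/14.
By Bayes' rule, P(low-mileage | the inspection) = (1/4) / (11/14) = 7/22.

7/22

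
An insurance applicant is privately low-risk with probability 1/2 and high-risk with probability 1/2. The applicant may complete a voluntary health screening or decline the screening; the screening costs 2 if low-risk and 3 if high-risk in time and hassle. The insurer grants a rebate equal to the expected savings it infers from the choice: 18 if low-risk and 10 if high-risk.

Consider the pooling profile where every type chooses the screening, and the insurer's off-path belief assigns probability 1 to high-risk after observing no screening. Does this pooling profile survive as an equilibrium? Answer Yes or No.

Yes

On path, the insurer holds the prior and pays 1/2·18 + 1/2·10 = 14. Off path (no screening), believing high-risk, it pays 10.
low-risk: the screening nets 14 − 2 = 12; no screening nets 10. low-risk stays.
high-risk: the screening nets 14 − 3 = 11; no screening nets 10. high-risk stays.
No type deviates, so pooling is sustained.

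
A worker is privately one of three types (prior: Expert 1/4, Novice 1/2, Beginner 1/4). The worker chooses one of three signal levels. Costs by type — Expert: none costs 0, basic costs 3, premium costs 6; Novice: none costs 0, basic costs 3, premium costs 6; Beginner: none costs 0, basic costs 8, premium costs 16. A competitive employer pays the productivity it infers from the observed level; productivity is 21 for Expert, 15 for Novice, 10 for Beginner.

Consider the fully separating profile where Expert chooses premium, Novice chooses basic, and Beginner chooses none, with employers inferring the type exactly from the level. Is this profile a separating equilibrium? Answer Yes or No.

Separating wages: premium → 21, basic → 15, none → 10.
Expert (assigned premium): none: 10 − 0 = 10; basic: 15 − 3 = 12; premium: 21 − 6 = 15. Expert stays.
Novice (assigned basic): none: 10 − 0 = 10; basic: 15 − 3 = 12; premium: 21 − 6 = 15. Novice prefers premium.
Beginner (assigned none): none: 10 − 0 = 10; basic: 15 − 8 = 7; premium: 21 − 16 = 5. Beginner stays.
At least one type deviates; the separating profile fails.

No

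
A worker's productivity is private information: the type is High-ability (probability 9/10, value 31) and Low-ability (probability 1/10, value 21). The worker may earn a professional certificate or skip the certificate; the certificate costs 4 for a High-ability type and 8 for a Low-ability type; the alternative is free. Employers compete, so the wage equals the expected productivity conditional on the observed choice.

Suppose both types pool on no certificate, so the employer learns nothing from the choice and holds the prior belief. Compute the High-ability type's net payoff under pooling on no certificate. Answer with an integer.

30

Pooled wage = 9/10·31 + 1/10·21 = 30.
High-ability pays no cost for no certificate, so net payoff = 30.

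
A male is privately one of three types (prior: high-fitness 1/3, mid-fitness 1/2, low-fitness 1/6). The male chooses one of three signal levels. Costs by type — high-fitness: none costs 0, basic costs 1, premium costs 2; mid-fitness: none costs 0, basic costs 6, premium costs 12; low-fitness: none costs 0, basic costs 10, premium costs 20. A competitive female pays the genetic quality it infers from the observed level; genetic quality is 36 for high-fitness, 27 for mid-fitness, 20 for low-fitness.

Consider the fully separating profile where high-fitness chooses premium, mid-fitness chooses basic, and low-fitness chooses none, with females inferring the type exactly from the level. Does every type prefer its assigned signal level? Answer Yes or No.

No

Separating mating payoffs: premium → 36, basic → 27, none → 20.
high-fitness (assigned premium): none: 20 − 0 = 20; basic: 27 − 1 = 26; premium: 36 − 2 = 34. high-fitness stays.
mid-fitness (assigned basic): none: 20 − 0 = 20; basic: 27 − 6 = 21; premium: 36 − 12 = 24. mid-fitness prefers premium.
low-fitness (assigned none): none: 20 − 0 = 20; basic: 27 − 10 = 17; premium: 36 − 20 = 16. low-fitness stays.
At least one type deviates; the separating profile fails.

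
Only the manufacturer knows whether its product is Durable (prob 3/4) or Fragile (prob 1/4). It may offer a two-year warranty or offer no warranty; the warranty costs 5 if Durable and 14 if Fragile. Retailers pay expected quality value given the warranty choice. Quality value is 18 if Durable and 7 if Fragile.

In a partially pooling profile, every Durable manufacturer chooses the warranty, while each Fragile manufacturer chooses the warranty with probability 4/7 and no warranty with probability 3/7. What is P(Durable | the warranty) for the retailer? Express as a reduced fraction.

21/25

P(the warranty) = (3/4)·1 + (1/4)·(4/7) = 25/28.
By Bayes' rule, P(Durable | the warranty) = (3/4) / (25/28) = 21/25.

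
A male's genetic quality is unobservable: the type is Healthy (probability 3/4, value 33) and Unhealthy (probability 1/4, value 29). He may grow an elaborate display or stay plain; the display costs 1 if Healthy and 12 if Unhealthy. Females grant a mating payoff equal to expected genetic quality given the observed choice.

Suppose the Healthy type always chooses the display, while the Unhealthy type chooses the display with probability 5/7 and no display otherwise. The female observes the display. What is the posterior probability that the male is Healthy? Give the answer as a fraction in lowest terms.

P(the display) = (3/4)·1 + (1/4)·(5/7) = 13/14.
By Bayes' rule, P(Healthy | the display) = (3/4) / (13/14) = 21/26.

21/26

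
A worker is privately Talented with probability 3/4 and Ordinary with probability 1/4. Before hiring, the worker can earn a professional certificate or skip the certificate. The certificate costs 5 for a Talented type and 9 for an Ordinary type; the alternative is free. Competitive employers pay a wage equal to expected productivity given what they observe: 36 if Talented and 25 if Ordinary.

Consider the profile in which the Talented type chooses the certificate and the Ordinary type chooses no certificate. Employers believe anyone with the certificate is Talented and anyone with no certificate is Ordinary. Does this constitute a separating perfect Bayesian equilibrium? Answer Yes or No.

No

Under these beliefs, the certificate earns wage 36 and no certificate earns wage 25.
Talented: the certificate nets 36 − 5 = 31; no certificate nets 25. Talented prefers the certificate.
Ordinary: the certificate nets 36 − 9 = 27; no certificate nets 25. Ordinary would deviate to the certificate.
Ordinary has a profitable deviation, so the profile is not an equilibrium.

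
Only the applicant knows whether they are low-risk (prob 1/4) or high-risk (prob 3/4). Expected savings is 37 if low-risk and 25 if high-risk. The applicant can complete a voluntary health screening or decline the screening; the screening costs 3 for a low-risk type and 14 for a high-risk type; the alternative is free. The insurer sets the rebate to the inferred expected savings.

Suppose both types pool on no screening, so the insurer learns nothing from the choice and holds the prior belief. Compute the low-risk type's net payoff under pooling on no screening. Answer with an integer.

28

Pooled rebate = 1/4·37 + 3/4·25 = 28.
low-risk pays no cost for no screening, so net payoff = 28.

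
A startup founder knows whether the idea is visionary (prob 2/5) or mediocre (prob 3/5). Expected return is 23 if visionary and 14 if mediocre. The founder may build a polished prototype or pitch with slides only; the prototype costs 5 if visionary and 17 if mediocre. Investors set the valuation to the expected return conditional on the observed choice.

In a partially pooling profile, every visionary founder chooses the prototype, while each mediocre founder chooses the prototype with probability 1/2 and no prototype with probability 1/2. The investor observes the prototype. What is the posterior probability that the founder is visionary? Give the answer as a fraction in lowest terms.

4/7

P(the prototype) = (2/5)·1 + (3/5)·(1/2) = 7/10.
By Bayes' rule, P(visionary | the prototype) = (2/5) / (7/10) = 4/7.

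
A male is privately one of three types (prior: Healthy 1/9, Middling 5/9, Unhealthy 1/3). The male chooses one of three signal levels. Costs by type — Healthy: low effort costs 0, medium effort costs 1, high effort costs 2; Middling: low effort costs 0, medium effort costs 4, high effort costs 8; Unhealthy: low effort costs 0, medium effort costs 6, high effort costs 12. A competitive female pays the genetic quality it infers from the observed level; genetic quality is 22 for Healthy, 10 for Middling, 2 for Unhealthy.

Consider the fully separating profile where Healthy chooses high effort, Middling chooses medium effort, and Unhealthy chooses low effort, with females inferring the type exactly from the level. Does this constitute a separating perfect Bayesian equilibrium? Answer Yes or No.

Separating mating payoffs: high effort → 22, medium effort → 10, low effort → 2.
Healthy (assigned high effort): low effort: 2 − 0 = 2; medium effort: 10 − 1 = 9; high effort: 22 − 2 = 20. Healthy stays.
Middling (assigned medium effort): low effort: 2 − 0 = 2; medium effort: 10 − 4 = 6; high effort: 22 − 8 = 14. Middling prefers high effort.
Unhealthy (assigned low effort): low effort: 2 − 0 = 2; medium effort: 10 − 6 = 4; high effort: 22 − 12 = 10. Unhealthy prefers high effort.
At least one type deviates; the separating profile fails.

No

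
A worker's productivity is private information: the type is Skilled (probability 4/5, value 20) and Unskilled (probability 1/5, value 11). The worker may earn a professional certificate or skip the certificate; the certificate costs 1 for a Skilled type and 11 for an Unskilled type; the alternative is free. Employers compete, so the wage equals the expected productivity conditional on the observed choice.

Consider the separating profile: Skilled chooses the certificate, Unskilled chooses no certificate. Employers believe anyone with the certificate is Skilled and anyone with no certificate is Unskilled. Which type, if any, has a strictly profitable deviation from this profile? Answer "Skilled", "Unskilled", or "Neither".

Neither

The certificate pays 20; no certificate pays 11.
Skilled: assigned the certificate, nets 20 − 1 = 19; deviating to no certificate nets 11.
Unskilled: assigned no certificate, nets 11; deviating to the certificate nets 20 − 11 = 9.
Both types strictly prefer their assigned action; no profitable deviation.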